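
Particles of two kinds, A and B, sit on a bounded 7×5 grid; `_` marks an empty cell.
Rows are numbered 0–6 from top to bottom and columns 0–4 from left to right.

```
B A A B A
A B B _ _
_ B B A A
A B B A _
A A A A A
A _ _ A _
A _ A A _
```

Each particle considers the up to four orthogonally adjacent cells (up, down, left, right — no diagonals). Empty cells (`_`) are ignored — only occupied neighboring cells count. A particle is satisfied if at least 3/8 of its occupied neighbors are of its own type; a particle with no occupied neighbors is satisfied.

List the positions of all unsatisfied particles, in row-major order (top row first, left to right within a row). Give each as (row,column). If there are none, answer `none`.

Row 0: (0,0)B 0/2 unhappy · (0,1)A 1/3 unhappy · (0,2)A 1/3 unhappy · (0,3)B 0/2 unhappy · (0,4)A 0/1 unhappy
Row 1: (1,0)A 0/2 unhappy · (1,1)B 2/4 ok · (1,2)B 2/3 ok
Row 2: (2,1)B 3/3 ok · (2,2)B 3/4 ok · (2,3)A 2/3 ok · (2,4)A 1/1 ok
Row 3: (3,0)A 1/2 ok · (3,1)B 2/4 ok · (3,2)B 2/4 ok · (3,3)A 2/3 ok
Row 4: (4,0)A 3/3 ok · (4,1)A 2/3 ok · (4,2)A 2/3 ok · (4,3)A 4/4 ok · (4,4)A 1/1 ok
Row 5: (5,0)A 2/2 ok · (5,3)A 2/2 ok
Row 6: (6,0)A 1/1 ok · (6,2)A 1/1 ok · (6,3)A 2/2 ok

(0,0), (0,1), (0,2), (0,3), (0,4), (1,0)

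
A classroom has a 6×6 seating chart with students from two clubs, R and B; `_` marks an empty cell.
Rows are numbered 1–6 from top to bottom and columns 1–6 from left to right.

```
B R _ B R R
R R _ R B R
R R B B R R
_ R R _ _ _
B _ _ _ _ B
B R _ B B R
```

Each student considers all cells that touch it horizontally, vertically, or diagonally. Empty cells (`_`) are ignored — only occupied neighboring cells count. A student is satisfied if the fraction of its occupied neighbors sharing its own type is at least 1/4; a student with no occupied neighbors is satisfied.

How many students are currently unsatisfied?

4

(1,1)B 0/3 unhappy
(1,2)R 2/3 ok
(1,4)B 1/3 ok
(1,5)R 3/5 ok
(1,6)R 2/3 ok
(2,1)R 4/5 ok
(2,2)R 4/6 ok
(2,4)R 2/6 ok
(2,5)B 2/8 ok
(2,6)R 4/5 ok
(3,1)R 4/4 ok
(3,2)R 5/6 ok
(3,3)B 1/6 unhappy
(3,4)B 2/5 ok
(3,5)R 3/5 ok
(3,6)R 2/3 ok
(4,2)R 3/5 ok
(4,3)R 2/4 ok
(5,1)B 1/3 ok
(5,6)B 1/2 ok
(6,1)B 1/2 ok
(6,2)R 0/2 unhappy
(6,4)B 1/1 ok
(6,5)B 2/3 ok
(6,6)R 0/2 unhappy
Unsatisfied: (1,1), (3,3), (6,2), (6,6) — 4 in total.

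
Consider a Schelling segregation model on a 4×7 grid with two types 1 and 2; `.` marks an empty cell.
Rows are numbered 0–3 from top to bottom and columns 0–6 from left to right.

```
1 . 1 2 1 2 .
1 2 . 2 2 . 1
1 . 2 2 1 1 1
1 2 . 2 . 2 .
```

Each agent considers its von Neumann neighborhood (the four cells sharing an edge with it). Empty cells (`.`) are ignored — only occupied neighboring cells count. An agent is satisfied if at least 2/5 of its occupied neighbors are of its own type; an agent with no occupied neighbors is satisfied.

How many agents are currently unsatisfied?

Row 0: (0,0)1 1/1 satisfied · (0,2)1 0/1 not · (0,3)2 1/3 not · (0,4)1 0/3 not · (0,5)2 0/1 not
Row 1: (1,0)1 2/3 satisfied · (1,1)2 0/1 not · (1,3)2 3/3 satisfied · (1,4)2 1/3 not · (1,6)1 1/1 satisfied
Row 2: (2,0)1 2/2 satisfied · (2,2)2 1/1 satisfied · (2,3)2 3/4 satisfied · (2,4)1 1/3 not · (2,5)1 2/3 satisfied · (2,6)1 2/2 satisfied
Row 3: (3,0)1 1/2 satisfied · (3,1)2 0/1 not · (3,3)2 1/1 satisfied · (3,5)2 0/1 not
Unsatisfied: (0,2), (0,3), (0,4), (0,5), (1,1), (1,4), (2,4), (3,1), (3,5) — 9 in total.

9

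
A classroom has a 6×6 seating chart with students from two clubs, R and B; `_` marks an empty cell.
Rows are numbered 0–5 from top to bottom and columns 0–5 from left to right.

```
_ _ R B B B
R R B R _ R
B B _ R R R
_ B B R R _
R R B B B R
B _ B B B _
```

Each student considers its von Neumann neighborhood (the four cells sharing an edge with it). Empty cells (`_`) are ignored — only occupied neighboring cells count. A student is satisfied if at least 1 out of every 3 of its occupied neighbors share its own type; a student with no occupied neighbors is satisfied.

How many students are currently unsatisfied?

4

(0,2)R 0/2 unhappy
(0,3)B 1/3 ok
(0,4)B 2/2 ok
(0,5)B 1/2 ok
(1,0)R 1/2 ok
(1,1)R 1/3 ok
(1,2)B 0/3 unhappy
(1,3)R 1/3 ok
(1,5)R 1/2 ok
(2,0)B 1/2 ok
(2,1)B 2/3 ok
(2,3)R 3/3 ok
(2,4)R 3/3 ok
(2,5)R 2/2 ok
(3,1)B 2/3 ok
(3,2)B 2/3 ok
(3,3)R 2/4 ok
(3,4)R 2/3 ok
(4,0)R 1/2 ok
(4,1)R 1/3 ok
(4,2)B 3/4 ok
(4,3)B 3/4 ok
(4,4)B 2/4 ok
(4,5)R 0/1 unhappy
(5,0)B 0/1 unhappy
(5,2)B 2/2 ok
(5,3)B 3/3 ok
(5,4)B 2/2 ok
Unsatisfied: (0,2), (1,2), (4,5), (5,0) — 4 in total.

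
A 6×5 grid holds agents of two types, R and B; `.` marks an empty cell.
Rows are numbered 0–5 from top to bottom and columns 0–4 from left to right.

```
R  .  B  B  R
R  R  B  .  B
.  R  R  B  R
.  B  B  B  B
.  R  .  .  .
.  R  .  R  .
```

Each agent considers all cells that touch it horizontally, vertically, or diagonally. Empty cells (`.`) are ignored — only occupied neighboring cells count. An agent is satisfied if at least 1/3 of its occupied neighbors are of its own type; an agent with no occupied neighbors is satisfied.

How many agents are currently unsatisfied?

4

Row 0: (0,0)R 2/2 ✓ · (0,2)B 2/3 ✓ · (0,3)B 3/4 ✓ · (0,4)R 0/2 ✗
Row 1: (1,0)R 3/3 ✓ · (1,1)R 4/6 ✓ · (1,2)B 3/6 ✓ · (1,4)B 2/4 ✓
Row 2: (2,1)R 3/6 ✓ · (2,2)R 2/7 ✗ · (2,3)B 5/7 ✓ · (2,4)R 0/4 ✗
Row 3: (3,1)B 1/4 ✗ · (3,2)B 3/6 ✓ · (3,3)B 3/5 ✓ · (3,4)B 2/3 ✓
Row 4: (4,1)R 1/3 ✓
Row 5: (5,1)R 1/1 ✓ · (5,3)R 0/0 ✓
Unsatisfied: (0,4), (2,2), (2,4), (3,1) — 4 in total.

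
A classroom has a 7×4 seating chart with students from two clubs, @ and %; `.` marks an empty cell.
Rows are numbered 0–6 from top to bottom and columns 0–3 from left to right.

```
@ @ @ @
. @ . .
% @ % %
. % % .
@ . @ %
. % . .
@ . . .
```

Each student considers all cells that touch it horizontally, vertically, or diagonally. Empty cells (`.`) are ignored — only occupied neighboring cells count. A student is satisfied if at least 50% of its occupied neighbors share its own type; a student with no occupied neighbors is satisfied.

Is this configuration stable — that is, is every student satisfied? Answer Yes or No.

Row 0: (0,0)@ 2/2 satisfied · (0,1)@ 3/3 satisfied · (0,2)@ 3/3 satisfied · (0,3)@ 1/1 satisfied
Row 1: (1,1)@ 4/6 satisfied
Row 2: (2,0)% 1/3 not · (2,1)@ 1/5 not · (2,2)% 3/5 satisfied · (2,3)% 2/2 satisfied
Row 3: (3,1)% 3/6 satisfied · (3,2)% 4/6 satisfied
Row 4: (4,0)@ 0/2 not · (4,2)@ 0/4 not · (4,3)% 1/2 satisfied
Row 5: (5,1)% 0/3 not
Row 6: (6,0)@ 0/1 not
For instance (2,0) has only 1/3 same-type neighbors, below 1/2.

No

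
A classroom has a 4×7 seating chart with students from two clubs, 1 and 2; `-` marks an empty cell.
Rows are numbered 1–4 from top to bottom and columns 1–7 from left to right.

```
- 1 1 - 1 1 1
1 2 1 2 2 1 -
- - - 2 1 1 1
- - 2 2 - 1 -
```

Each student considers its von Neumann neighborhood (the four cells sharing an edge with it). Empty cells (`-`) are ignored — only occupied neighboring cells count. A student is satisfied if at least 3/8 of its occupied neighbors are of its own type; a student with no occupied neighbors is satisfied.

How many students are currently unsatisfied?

Row 1: (1,2)1 1/2 ✓ · (1,3)1 2/2 ✓ · (1,5)1 1/2 ✓ · (1,6)1 3/3 ✓ · (1,7)1 1/1 ✓
Row 2: (2,1)1 0/1 ✗ · (2,2)2 0/3 ✗ · (2,3)1 1/3 ✗ · (2,4)2 2/3 ✓ · (2,5)2 1/4 ✗ · (2,6)1 2/3 ✓
Row 3: (3,4)2 2/3 ✓ · (3,5)1 1/3 ✗ · (3,6)1 4/4 ✓ · (3,7)1 1/1 ✓
Row 4: (4,3)2 1/1 ✓ · (4,4)2 2/2 ✓ · (4,6)1 1/1 ✓
Unsatisfied: (2,1), (2,2), (2,3), (2,5), (3,5) — 5 in total.

5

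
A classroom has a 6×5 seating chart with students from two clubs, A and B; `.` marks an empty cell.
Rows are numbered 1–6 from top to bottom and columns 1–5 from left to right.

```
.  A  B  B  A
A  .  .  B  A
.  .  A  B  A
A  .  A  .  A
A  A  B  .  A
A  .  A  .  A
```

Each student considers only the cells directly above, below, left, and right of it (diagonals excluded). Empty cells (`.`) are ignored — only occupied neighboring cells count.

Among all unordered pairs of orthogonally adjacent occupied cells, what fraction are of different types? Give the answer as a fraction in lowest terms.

2/5

Scan each occupied cell's neighbors to the right and below so each pair is counted once.
Row 1: A(1,2)–B(1,3)≠ B(1,3)–B(1,4)= B(1,4)–A(1,5)≠ B(1,4)–B(2,4)= A(1,5)–A(2,5)=  → 2/5 unlike.
Row 2: B(2,4)–A(2,5)≠ B(2,4)–B(3,4)= A(2,5)–A(3,5)=  → 1/3 unlike.
Row 3: A(3,3)–B(3,4)≠ A(3,3)–A(4,3)= B(3,4)–A(3,5)≠ A(3,5)–A(4,5)=  → 2/4 unlike.
Row 4: A(4,1)–A(5,1)= A(4,3)–B(5,3)≠ A(4,5)–A(5,5)=  → 1/3 unlike.
Row 5: A(5,1)–A(5,2)= A(5,1)–A(6,1)= A(5,2)–B(5,3)≠ B(5,3)–A(6,3)≠ A(5,5)–A(6,5)=  → 2/5 unlike.
Total adjacent occupied pairs: 20; unlike-type pairs: 8.
8/20 reduces to 2/5.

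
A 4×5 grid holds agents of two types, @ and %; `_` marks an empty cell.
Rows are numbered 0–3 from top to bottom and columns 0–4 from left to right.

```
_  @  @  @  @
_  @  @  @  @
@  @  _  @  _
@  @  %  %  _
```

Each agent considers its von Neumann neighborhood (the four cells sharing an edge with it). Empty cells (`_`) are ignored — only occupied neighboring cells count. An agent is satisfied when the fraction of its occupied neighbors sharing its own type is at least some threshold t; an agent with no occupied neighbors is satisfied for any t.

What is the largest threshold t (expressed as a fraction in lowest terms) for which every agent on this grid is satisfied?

1/2

Row 0: (0,1)@ 2/2 · (0,2)@ 3/3 · (0,3)@ 3/3 · (0,4)@ 2/2
Row 1: (1,1)@ 3/3 · (1,2)@ 3/3 · (1,3)@ 4/4 · (1,4)@ 2/2
Row 2: (2,0)@ 2/2 · (2,1)@ 3/3 · (2,3)@ 1/2
Row 3: (3,0)@ 2/2 · (3,1)@ 2/3 · (3,2)% 1/2 · (3,3)% 1/2
The smallest same-type fraction is 1/2 at (2,3), which reduces to 1/2. Any threshold above that leaves this agent unsatisfied.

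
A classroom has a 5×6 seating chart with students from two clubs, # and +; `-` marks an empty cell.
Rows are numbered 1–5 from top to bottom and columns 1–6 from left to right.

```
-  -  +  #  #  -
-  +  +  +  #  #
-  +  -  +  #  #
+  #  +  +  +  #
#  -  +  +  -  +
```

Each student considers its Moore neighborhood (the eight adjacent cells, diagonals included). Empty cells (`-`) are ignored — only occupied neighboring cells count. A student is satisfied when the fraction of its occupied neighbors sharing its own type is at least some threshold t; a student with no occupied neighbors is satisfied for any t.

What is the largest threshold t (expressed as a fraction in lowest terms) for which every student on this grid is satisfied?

Row 1: (1,3)+ 3/4 · (1,4)# 2/5 · (1,5)# 3/4
Row 2: (2,2)+ 3/3 · (2,3)+ 5/6 · (2,4)+ 3/7 · (2,5)# 5/7 · (2,6)# 4/4
Row 3: (3,2)+ 4/5 · (3,4)+ 5/7 · (3,5)# 4/8 · (3,6)# 4/5
Row 4: (4,1)+ 1/3 · (4,2)# 1/5 · (4,3)+ 5/6 · (4,4)+ 5/6 · (4,5)+ 4/7 · (4,6)# 2/4
Row 5: (5,1)# 1/2 · (5,3)+ 3/4 · (5,4)+ 4/4 · (5,6)+ 1/2
The smallest same-type fraction is 1/5 at (4,2), which reduces to 1/5. Any threshold above that leaves this student unsatisfied.

1/5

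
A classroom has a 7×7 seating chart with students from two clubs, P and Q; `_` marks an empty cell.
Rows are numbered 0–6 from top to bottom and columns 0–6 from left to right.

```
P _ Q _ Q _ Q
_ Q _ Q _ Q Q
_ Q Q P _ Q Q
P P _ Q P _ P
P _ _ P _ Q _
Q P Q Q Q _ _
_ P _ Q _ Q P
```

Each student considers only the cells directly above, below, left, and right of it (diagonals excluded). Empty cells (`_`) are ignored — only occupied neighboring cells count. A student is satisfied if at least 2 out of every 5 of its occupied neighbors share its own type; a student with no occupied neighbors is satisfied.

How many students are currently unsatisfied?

10

(0,0)P 0/0 satisfied
(0,2)Q 0/0 satisfied
(0,4)Q 0/0 satisfied
(0,6)Q 1/1 satisfied
(1,1)Q 1/1 satisfied
(1,3)Q 0/1 not
(1,5)Q 2/2 satisfied
(1,6)Q 3/3 satisfied
(2,1)Q 2/3 satisfied
(2,2)Q 1/2 satisfied
(2,3)P 0/3 not
(2,5)Q 2/2 satisfied
(2,6)Q 2/3 satisfied
(3,0)P 2/2 satisfied
(3,1)P 1/2 satisfied
(3,3)Q 0/3 not
(3,4)P 0/1 not
(3,6)P 0/1 not
(4,0)P 1/2 satisfied
(4,3)P 0/2 not
(4,5)Q 0/0 satisfied
(5,0)Q 0/2 not
(5,1)P 1/3 not
(5,2)Q 1/2 satisfied
(5,3)Q 3/4 satisfied
(5,4)Q 1/1 satisfied
(6,1)P 1/1 satisfied
(6,3)Q 1/1 satisfied
(6,5)Q 0/1 not
(6,6)P 0/1 not
Unsatisfied: (1,3), (2,3), (3,3), (3,4), (3,6), (4,3), (5,0), (5,1), (6,5), (6,6) — 10 in total.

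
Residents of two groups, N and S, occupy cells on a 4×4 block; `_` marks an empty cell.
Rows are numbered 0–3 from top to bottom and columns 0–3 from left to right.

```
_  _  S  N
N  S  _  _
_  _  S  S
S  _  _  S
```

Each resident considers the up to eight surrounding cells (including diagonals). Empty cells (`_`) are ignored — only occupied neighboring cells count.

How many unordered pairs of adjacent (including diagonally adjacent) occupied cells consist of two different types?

2

Scan each occupied cell's neighbors to the right and below (and the two forward diagonals) so each pair is counted once.
Row 0: S(0,2)–N(0,3)≠ S(0,2)–S(1,1)=  → 1/2 unlike.
Row 1: N(1,0)–S(1,1)≠ S(1,1)–S(2,2)=  → 1/2 unlike.
Row 2: S(2,2)–S(2,3)= S(2,2)–S(3,3)= S(2,3)–S(3,3)=  → 0/3 unlike.
Total adjacent occupied pairs: 7; unlike-type pairs: 2.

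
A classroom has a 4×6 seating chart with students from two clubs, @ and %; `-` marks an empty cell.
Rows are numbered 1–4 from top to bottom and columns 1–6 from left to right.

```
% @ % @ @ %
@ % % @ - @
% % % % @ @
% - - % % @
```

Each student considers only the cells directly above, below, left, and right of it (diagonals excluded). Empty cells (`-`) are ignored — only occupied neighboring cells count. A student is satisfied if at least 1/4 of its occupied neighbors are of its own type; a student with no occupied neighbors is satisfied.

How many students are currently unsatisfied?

4

Row 1: (1,1)% 0/2 not · (1,2)@ 0/3 not · (1,3)% 1/3 satisfied · (1,4)@ 2/3 satisfied · (1,5)@ 1/2 satisfied · (1,6)% 0/2 not
Row 2: (2,1)@ 0/3 not · (2,2)% 2/4 satisfied · (2,3)% 3/4 satisfied · (2,4)@ 1/3 satisfied · (2,6)@ 1/2 satisfied
Row 3: (3,1)% 2/3 satisfied · (3,2)% 3/3 satisfied · (3,3)% 3/3 satisfied · (3,4)% 2/4 satisfied · (3,5)@ 1/3 satisfied · (3,6)@ 3/3 satisfied
Row 4: (4,1)% 1/1 satisfied · (4,4)% 2/2 satisfied · (4,5)% 1/3 satisfied · (4,6)@ 1/2 satisfied
Unsatisfied: (1,1), (1,2), (1,6), (2,1) — 4 in total.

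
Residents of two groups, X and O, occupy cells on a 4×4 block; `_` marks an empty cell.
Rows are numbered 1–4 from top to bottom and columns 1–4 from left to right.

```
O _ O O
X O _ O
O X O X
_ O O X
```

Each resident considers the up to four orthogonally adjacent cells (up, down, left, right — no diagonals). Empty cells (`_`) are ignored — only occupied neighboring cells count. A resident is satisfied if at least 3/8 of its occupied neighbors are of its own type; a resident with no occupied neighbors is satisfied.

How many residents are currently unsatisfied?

7

(1,1)O 0/1 unhappy
(1,3)O 1/1 ok
(1,4)O 2/2 ok
(2,1)X 0/3 unhappy
(2,2)O 0/2 unhappy
(2,4)O 1/2 ok
(3,1)O 0/2 unhappy
(3,2)X 0/4 unhappy
(3,3)O 1/3 unhappy
(3,4)X 1/3 unhappy
(4,2)O 1/2 ok
(4,3)O 2/3 ok
(4,4)X 1/2 ok
Unsatisfied: (1,1), (2,1), (2,2), (3,1), (3,2), (3,3), (3,4) — 7 in total.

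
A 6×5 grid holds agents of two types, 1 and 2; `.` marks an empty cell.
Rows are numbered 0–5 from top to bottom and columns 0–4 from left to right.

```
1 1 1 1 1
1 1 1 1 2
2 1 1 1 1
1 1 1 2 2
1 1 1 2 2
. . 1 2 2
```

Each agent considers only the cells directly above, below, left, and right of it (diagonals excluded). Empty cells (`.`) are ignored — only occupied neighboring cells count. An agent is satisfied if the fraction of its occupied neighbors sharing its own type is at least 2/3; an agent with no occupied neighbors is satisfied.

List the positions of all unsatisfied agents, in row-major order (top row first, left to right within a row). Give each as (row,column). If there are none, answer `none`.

(0,4), (1,4), (2,0), (2,4), (3,3), (5,2)

Row 0: (0,0)1 2/2 ✓ · (0,1)1 3/3 ✓ · (0,2)1 3/3 ✓ · (0,3)1 3/3 ✓ · (0,4)1 1/2 ✗
Row 1: (1,0)1 2/3 ✓ · (1,1)1 4/4 ✓ · (1,2)1 4/4 ✓ · (1,3)1 3/4 ✓ · (1,4)2 0/3 ✗
Row 2: (2,0)2 0/3 ✗ · (2,1)1 3/4 ✓ · (2,2)1 4/4 ✓ · (2,3)1 3/4 ✓ · (2,4)1 1/3 ✗
Row 3: (3,0)1 2/3 ✓ · (3,1)1 4/4 ✓ · (3,2)1 3/4 ✓ · (3,3)2 2/4 ✗ · (3,4)2 2/3 ✓
Row 4: (4,0)1 2/2 ✓ · (4,1)1 3/3 ✓ · (4,2)1 3/4 ✓ · (4,3)2 3/4 ✓ · (4,4)2 3/3 ✓
Row 5: (5,2)1 1/2 ✗ · (5,3)2 2/3 ✓ · (5,4)2 2/2 ✓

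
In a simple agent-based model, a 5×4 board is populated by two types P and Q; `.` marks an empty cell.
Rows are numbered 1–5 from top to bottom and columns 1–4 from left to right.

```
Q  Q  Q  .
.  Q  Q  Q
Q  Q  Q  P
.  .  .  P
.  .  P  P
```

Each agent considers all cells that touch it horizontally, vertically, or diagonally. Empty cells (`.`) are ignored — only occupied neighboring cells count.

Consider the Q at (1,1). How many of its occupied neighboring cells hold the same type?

Occupied neighbors of (1,1): (1,2)=Q, (2,2)=Q.
Same type (Q): 2 of 2.

2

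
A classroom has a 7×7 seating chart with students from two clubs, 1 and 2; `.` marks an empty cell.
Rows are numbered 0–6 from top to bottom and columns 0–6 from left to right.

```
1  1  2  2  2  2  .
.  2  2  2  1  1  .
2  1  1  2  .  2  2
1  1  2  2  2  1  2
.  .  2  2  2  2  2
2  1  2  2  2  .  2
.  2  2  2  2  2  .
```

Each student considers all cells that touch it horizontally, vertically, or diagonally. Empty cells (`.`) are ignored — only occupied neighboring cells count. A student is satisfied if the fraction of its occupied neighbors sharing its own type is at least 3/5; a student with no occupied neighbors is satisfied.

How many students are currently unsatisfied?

Row 0: (0,0)1 1/2 unhappy · (0,1)1 1/4 unhappy · (0,2)2 4/5 ok · (0,3)2 4/5 ok · (0,4)2 3/5 ok · (0,5)2 1/3 unhappy
Row 1: (1,1)2 3/7 unhappy · (1,2)2 5/8 ok · (1,3)2 5/7 ok · (1,4)1 1/7 unhappy · (1,5)1 1/5 unhappy
Row 2: (2,0)2 1/4 unhappy · (2,1)1 3/7 unhappy · (2,2)1 2/8 unhappy · (2,3)2 5/7 ok · (2,5)2 3/6 unhappy · (2,6)2 2/4 unhappy
Row 3: (3,0)1 2/3 ok · (3,1)1 3/6 unhappy · (3,2)2 4/7 unhappy · (3,3)2 6/7 ok · (3,4)2 6/7 ok · (3,5)1 0/7 unhappy · (3,6)2 4/5 ok
Row 4: (4,2)2 5/7 ok · (4,3)2 8/8 ok · (4,4)2 6/7 ok · (4,5)2 6/7 ok · (4,6)2 3/4 ok
Row 5: (5,0)2 1/2 unhappy · (5,1)1 0/5 unhappy · (5,2)2 6/7 ok · (5,3)2 8/8 ok · (5,4)2 7/7 ok · (5,6)2 3/3 ok
Row 6: (6,1)2 3/4 ok · (6,2)2 4/5 ok · (6,3)2 5/5 ok · (6,4)2 4/4 ok · (6,5)2 3/3 ok
Unsatisfied: (0,0), (0,1), (0,5), (1,1), (1,4), (1,5), (2,0), (2,1), (2,2), (2,5), (2,6), (3,1), (3,2), (3,5), (5,0), (5,1) — 16 in total.

16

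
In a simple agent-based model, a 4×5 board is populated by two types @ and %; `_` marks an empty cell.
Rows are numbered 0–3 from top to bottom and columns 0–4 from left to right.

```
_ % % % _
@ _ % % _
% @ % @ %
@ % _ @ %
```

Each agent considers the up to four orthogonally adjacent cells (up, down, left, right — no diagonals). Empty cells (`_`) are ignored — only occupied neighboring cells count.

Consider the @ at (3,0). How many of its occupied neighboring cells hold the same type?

0

Occupied neighbors of (3,0): (2,0)=%, (3,1)=%.
Same type (@): 0 of 2.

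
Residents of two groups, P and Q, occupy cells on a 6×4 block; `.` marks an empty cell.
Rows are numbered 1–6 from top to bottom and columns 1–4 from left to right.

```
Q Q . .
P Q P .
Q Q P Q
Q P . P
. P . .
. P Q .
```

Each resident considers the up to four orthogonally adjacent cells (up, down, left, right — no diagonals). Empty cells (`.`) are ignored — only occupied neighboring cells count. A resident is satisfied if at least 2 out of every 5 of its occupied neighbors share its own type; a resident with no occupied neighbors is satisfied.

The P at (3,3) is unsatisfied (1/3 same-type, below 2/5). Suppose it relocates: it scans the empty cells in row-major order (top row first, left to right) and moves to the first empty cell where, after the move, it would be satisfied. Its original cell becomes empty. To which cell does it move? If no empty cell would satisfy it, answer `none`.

(1,3)

Vacating (3,3). Empty cells in order:
  (1,3): 1/2 same-type → satisfied — stop here.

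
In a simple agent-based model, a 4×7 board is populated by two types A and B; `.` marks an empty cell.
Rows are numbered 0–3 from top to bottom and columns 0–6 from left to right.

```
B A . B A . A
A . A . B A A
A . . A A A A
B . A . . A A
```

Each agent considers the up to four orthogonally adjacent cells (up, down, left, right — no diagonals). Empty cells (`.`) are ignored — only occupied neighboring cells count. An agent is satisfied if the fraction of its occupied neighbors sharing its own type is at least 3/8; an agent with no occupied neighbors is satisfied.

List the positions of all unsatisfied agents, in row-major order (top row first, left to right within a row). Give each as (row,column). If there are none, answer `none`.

(0,0)B 0/2 unhappy
(0,1)A 0/1 unhappy
(0,3)B 0/1 unhappy
(0,4)A 0/2 unhappy
(0,6)A 1/1 ok
(1,0)A 1/2 ok
(1,2)A 0/0 ok
(1,4)B 0/3 unhappy
(1,5)A 2/3 ok
(1,6)A 3/3 ok
(2,0)A 1/2 ok
(2,3)A 1/1 ok
(2,4)A 2/3 ok
(2,5)A 4/4 ok
(2,6)A 3/3 ok
(3,0)B 0/1 unhappy
(3,2)A 0/0 ok
(3,5)A 2/2 ok
(3,6)A 2/2 ok

(0,0), (0,1), (0,3), (0,4), (1,4), (3,0)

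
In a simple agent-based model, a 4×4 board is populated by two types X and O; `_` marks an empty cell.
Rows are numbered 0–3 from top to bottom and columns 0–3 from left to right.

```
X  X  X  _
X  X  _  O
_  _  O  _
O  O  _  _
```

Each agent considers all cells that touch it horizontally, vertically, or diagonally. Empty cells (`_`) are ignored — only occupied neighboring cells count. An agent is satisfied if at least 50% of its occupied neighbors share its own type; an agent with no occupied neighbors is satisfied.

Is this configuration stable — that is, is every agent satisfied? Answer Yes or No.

Yes

Row 0: (0,0)X 3/3 ✓ · (0,1)X 4/4 ✓ · (0,2)X 2/3 ✓
Row 1: (1,0)X 3/3 ✓ · (1,1)X 4/5 ✓ · (1,3)O 1/2 ✓
Row 2: (2,2)O 2/3 ✓
Row 3: (3,0)O 1/1 ✓ · (3,1)O 2/2 ✓
All meet the threshold, so the configuration is stable.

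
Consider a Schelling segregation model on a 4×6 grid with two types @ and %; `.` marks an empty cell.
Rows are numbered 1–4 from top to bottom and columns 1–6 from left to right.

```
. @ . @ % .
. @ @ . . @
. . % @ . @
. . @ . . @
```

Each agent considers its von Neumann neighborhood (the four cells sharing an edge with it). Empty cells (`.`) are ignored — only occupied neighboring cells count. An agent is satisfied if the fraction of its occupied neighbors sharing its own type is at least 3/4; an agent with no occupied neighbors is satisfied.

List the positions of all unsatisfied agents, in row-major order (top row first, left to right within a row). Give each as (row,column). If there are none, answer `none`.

(1,4), (1,5), (2,3), (3,3), (3,4), (4,3)

(1,2)@ 1/1 satisfied
(1,4)@ 0/1 not
(1,5)% 0/1 not
(2,2)@ 2/2 satisfied
(2,3)@ 1/2 not
(2,6)@ 1/1 satisfied
(3,3)% 0/3 not
(3,4)@ 0/1 not
(3,6)@ 2/2 satisfied
(4,3)@ 0/1 not
(4,6)@ 1/1 satisfied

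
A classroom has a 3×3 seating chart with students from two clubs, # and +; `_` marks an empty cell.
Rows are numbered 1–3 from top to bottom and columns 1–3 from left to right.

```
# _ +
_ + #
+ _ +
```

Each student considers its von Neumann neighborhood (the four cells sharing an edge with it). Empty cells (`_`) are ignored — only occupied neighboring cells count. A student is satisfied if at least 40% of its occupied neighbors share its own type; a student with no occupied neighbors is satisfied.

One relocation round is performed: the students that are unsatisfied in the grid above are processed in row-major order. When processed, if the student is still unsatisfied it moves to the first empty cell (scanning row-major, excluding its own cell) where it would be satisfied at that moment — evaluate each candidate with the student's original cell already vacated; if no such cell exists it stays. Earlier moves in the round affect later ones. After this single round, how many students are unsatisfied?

2

Initially unsatisfied (in order): (1,3), (2,2), (2,3), (3,3).
  (1,3) → (1,2).
  (2,2): now satisfied by earlier moves; stays.
  (2,3): no empty cell satisfies it; stays.
  (3,3) → (1,3).
Resulting grid:
# + +
_ + #
+ _ _
Unsatisfied now: (1,1), (2,3).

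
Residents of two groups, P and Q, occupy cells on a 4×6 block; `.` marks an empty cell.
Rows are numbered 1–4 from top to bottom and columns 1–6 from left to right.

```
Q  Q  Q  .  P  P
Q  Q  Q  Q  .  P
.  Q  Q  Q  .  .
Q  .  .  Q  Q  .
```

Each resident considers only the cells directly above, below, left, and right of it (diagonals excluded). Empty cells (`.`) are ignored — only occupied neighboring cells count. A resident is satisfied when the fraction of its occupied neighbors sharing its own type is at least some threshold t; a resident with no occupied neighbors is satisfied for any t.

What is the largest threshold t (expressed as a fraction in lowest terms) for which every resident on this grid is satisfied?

1/1

(1,1)Q 2/2
(1,2)Q 3/3
(1,3)Q 2/2
(1,5)P 1/1
(1,6)P 2/2
(2,1)Q 2/2
(2,2)Q 4/4
(2,3)Q 4/4
(2,4)Q 2/2
(2,6)P 1/1
(3,2)Q 2/2
(3,3)Q 3/3
(3,4)Q 3/3
(4,1)Q — no occupied neighbors
(4,4)Q 2/2
(4,5)Q 1/1
The smallest same-type fraction is 2/2 at (1,1), which reduces to 1/1. Any threshold above that leaves this resident unsatisfied.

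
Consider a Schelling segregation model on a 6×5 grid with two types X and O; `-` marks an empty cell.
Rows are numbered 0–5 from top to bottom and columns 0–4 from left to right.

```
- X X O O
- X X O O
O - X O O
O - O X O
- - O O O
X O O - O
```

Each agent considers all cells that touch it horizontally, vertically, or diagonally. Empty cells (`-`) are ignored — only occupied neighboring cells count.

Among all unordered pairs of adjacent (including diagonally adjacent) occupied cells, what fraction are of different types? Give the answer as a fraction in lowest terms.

17/53

Scan each occupied cell's neighbors to the right and below (and the two forward diagonals) so each pair is counted once.
From row 0: 3 unlike of 13 pairs (running 3/13).
From row 1: 4 unlike of 12 pairs (running 7/25).
From row 2: 4 unlike of 10 pairs (running 11/35).
From row 3: 5 unlike of 9 pairs (running 16/44).
From row 4: 0 unlike of 7 pairs (running 16/51).
From row 5: 1 unlike of 2 pairs (running 17/53).
Total adjacent occupied pairs: 53; unlike-type pairs: 17.
17/53 is already in lowest terms.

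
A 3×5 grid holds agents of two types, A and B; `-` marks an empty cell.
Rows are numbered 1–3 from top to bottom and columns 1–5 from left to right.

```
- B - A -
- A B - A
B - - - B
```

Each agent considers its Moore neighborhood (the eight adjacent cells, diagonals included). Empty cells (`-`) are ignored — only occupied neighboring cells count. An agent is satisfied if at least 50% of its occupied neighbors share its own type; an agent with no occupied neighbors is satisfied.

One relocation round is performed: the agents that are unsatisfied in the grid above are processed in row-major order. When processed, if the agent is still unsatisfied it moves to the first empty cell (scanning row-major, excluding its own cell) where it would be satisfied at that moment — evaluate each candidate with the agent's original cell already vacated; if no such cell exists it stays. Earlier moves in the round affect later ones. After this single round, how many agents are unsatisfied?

0

Initially unsatisfied (in order): (2,2), (2,3), (3,1), (3,5).
  (2,2) → (1,5).
  (2,3): now satisfied by earlier moves; stays.
  (3,1): now satisfied by earlier moves; stays.
  (3,5) → (1,1).
Resulting grid:
B B - A A
- - B - A
B - - - -
All satisfied now.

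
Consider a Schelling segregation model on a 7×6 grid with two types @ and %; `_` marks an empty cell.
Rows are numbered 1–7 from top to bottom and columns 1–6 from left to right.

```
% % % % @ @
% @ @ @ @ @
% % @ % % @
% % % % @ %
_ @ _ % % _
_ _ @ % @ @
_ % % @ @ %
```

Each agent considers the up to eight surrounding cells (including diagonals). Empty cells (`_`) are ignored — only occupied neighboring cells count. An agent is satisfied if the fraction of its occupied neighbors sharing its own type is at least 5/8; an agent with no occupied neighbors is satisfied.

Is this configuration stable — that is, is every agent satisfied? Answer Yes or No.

No

Row 1: (1,1)% 2/3 satisfied · (1,2)% 3/5 not · (1,3)% 2/5 not · (1,4)% 1/5 not · (1,5)@ 4/5 satisfied · (1,6)@ 3/3 satisfied
Row 2: (2,1)% 4/5 satisfied · (2,2)@ 2/8 not · (2,3)@ 3/8 not · (2,4)@ 4/8 not · (2,5)@ 5/8 satisfied · (2,6)@ 4/5 satisfied
Row 3: (3,1)% 4/5 satisfied · (3,2)% 5/8 satisfied · (3,3)@ 3/8 not · (3,4)% 3/8 not · (3,5)% 3/8 not · (3,6)@ 3/5 not
Row 4: (4,1)% 3/4 satisfied · (4,2)% 4/6 satisfied · (4,3)% 5/7 satisfied · (4,4)% 5/7 satisfied · (4,5)@ 1/7 not · (4,6)% 2/4 not
Row 5: (5,2)@ 1/4 not · (5,4)% 4/7 not · (5,5)% 4/7 not
Row 6: (6,3)@ 2/6 not · (6,4)% 3/7 not · (6,5)@ 3/7 not · (6,6)@ 2/4 not
Row 7: (7,2)% 1/2 not · (7,3)% 2/4 not · (7,4)@ 3/5 not · (7,5)@ 3/5 not · (7,6)% 0/3 not
For instance (1,2) has only 3/5 same-type neighbors, below 5/8.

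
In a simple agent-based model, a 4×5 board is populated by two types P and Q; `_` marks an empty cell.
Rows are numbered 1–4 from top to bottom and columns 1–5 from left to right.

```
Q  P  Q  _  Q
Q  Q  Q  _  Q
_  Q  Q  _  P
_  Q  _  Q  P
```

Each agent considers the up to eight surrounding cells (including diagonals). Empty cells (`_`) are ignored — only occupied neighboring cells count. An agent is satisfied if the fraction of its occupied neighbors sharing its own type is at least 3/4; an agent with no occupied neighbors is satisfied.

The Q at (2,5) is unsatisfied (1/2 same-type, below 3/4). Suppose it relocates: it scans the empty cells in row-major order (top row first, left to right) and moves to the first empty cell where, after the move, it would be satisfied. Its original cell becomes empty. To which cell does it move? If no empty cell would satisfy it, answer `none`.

(1,4)

Vacating (2,5). Empty cells in order:
  (1,4): 3/3 same-type → satisfied — stop here.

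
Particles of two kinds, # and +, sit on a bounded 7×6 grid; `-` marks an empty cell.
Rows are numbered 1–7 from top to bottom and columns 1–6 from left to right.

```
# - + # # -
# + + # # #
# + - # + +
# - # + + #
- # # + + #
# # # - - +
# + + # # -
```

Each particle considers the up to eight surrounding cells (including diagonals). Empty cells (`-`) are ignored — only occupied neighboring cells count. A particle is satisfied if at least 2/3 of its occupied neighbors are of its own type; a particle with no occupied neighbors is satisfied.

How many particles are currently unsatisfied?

24

(1,1)# 1/2 not
(1,3)+ 2/4 not
(1,4)# 3/5 not
(1,5)# 4/4 satisfied
(2,1)# 2/4 not
(2,2)+ 3/6 not
(2,3)+ 3/6 not
(2,4)# 4/7 not
(2,5)# 5/7 satisfied
(2,6)# 2/4 not
(3,1)# 2/4 not
(3,2)+ 2/6 not
(3,4)# 3/7 not
(3,5)+ 3/8 not
(3,6)+ 2/5 not
(4,1)# 2/3 satisfied
(4,3)# 3/6 not
(4,4)+ 4/7 not
(4,5)+ 5/8 not
(4,6)# 1/5 not
(5,2)# 6/6 satisfied
(5,3)# 4/6 satisfied
(5,4)+ 3/6 not
(5,5)+ 4/6 satisfied
(5,6)# 1/4 not
(6,1)# 3/4 satisfied
(6,2)# 5/7 satisfied
(6,3)# 4/7 not
(6,6)+ 1/3 not
(7,1)# 2/3 satisfied
(7,2)+ 1/5 not
(7,3)+ 1/4 not
(7,4)# 2/3 satisfied
(7,5)# 1/2 not
Unsatisfied: (1,1), (1,3), (1,4), (2,1), (2,2), (2,3), (2,4), (2,6), (3,1), (3,2), (3,4), (3,5), (3,6), (4,3), (4,4), (4,5), (4,6), (5,4), (5,6), (6,3), (6,6), (7,2), (7,3), (7,5) — 24 in total.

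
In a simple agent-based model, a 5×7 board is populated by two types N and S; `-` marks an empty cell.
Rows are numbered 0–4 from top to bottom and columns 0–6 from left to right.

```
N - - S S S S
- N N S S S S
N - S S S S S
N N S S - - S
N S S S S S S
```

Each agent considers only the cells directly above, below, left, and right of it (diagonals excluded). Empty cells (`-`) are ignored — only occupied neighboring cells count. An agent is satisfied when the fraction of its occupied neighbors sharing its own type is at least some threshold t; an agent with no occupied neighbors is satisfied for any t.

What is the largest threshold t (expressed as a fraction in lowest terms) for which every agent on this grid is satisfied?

1/3

Row 0: (0,0)N — no occupied neighbors · (0,3)S 2/2 · (0,4)S 3/3 · (0,5)S 3/3 · (0,6)S 2/2
Row 1: (1,1)N 1/1 · (1,2)N 1/3 · (1,3)S 3/4 · (1,4)S 4/4 · (1,5)S 4/4 · (1,6)S 3/3
Row 2: (2,0)N 1/1 · (2,2)S 2/3 · (2,3)S 4/4 · (2,4)S 3/3 · (2,5)S 3/3 · (2,6)S 3/3
Row 3: (3,0)N 3/3 · (3,1)N 1/3 · (3,2)S 3/4 · (3,3)S 3/3 · (3,6)S 2/2
Row 4: (4,0)N 1/2 · (4,1)S 1/3 · (4,2)S 3/3 · (4,3)S 3/3 · (4,4)S 2/2 · (4,5)S 2/2 · (4,6)S 2/2
The smallest same-type fraction is 1/3 at (1,2), which reduces to 1/3. Any threshold above that leaves this agent unsatisfied.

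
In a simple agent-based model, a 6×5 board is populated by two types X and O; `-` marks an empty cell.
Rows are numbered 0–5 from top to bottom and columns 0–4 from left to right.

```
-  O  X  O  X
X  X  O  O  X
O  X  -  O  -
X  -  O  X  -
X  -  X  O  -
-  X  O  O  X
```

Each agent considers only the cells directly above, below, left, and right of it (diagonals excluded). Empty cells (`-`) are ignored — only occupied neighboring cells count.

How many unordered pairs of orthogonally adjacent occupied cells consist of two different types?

18

Scan each occupied cell's neighbors to the right and below so each pair is counted once.
From row 0: 5 unlike of 7 pairs (running 5/7).
From row 1: 3 unlike of 7 pairs (running 8/14).
From row 2: 3 unlike of 3 pairs (running 11/17).
From row 3: 3 unlike of 4 pairs (running 14/21).
From row 4: 2 unlike of 3 pairs (running 16/24).
From row 5: 2 unlike of 3 pairs (running 18/27).
Total adjacent occupied pairs: 27; unlike-type pairs: 18.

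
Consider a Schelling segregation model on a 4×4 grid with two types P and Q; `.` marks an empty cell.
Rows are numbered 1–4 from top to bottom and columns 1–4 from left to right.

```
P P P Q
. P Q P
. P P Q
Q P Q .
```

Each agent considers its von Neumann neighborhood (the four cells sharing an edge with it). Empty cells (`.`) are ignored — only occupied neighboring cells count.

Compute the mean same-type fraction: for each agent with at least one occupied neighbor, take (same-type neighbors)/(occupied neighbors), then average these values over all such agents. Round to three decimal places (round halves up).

0.353

(1,1)P 1/1
(1,2)P 3/3
(1,3)P 1/3
(1,4)Q 0/2
(2,2)P 2/3
(2,3)Q 0/4
(2,4)P 0/3
(3,2)P 3/3
(3,3)P 1/4
(3,4)Q 0/2
(4,1)Q 0/1
(4,2)P 1/3
(4,3)Q 0/2
Sum over 13 agents: 1/1 + 3/3 + 1/3 + 0/2 + 2/3 + 0/4 + 0/3 + 3/3 + 1/4 + 0/2 + 0/1 + 1/3 + 0/2 = 55/12; mean = 55/12 ÷ 13 = 55/156 = 0.352564… → 0.353.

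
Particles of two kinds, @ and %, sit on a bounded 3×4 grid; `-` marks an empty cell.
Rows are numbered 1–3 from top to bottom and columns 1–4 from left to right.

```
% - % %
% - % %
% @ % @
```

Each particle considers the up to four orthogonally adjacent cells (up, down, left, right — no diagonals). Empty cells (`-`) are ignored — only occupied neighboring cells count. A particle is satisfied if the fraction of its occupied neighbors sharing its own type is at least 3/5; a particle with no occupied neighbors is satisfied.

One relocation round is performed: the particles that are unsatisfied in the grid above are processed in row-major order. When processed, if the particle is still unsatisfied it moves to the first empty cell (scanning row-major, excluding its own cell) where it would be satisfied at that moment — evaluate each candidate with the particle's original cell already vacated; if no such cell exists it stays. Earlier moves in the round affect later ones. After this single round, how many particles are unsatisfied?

2

Initially unsatisfied (in order): (3,1), (3,2), (3,3), (3,4).
  (3,1) → (1,2).
  (3,2): no empty cell satisfies it; stays.
  (3,3) → (2,2).
  (3,4): no empty cell satisfies it; stays.
Resulting grid:
% % % %
% % % %
- @ - @
Unsatisfied now: (3,2), (3,4).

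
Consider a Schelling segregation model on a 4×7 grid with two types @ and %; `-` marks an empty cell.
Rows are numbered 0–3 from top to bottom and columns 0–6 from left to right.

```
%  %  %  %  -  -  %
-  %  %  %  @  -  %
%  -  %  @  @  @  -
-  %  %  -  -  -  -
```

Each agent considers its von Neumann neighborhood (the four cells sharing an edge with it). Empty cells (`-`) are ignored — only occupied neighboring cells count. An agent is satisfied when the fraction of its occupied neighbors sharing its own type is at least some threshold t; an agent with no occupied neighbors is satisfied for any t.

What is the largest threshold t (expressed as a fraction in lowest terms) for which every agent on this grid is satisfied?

1/3

(0,0)% 1/1
(0,1)% 3/3
(0,2)% 3/3
(0,3)% 2/2
(0,6)% 1/1
(1,1)% 2/2
(1,2)% 4/4
(1,3)% 2/4
(1,4)@ 1/2
(1,6)% 1/1
(2,0)% — no occupied neighbors
(2,2)% 2/3
(2,3)@ 1/3
(2,4)@ 3/3
(2,5)@ 1/1
(3,1)% 1/1
(3,2)% 2/2
The smallest same-type fraction is 1/3 at (2,3), which reduces to 1/3. Any threshold above that leaves this agent unsatisfied.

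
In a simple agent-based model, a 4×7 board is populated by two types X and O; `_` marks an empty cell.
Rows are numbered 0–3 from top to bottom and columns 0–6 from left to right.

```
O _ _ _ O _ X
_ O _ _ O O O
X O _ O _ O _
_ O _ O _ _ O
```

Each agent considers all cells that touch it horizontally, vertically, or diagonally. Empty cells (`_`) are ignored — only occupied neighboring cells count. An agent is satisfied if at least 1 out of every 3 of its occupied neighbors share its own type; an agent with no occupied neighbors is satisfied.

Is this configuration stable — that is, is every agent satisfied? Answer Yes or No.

No

(0,0)O 1/1 ✓
(0,4)O 2/2 ✓
(0,6)X 0/2 ✗
(1,1)O 2/3 ✓
(1,4)O 4/4 ✓
(1,5)O 4/5 ✓
(1,6)O 2/3 ✓
(2,0)X 0/3 ✗
(2,1)O 2/3 ✓
(2,3)O 2/2 ✓
(2,5)O 4/4 ✓
(3,1)O 1/2 ✓
(3,3)O 1/1 ✓
(3,6)O 1/1 ✓
For instance (0,6) has only 0/2 same-type neighbors, below 1/3.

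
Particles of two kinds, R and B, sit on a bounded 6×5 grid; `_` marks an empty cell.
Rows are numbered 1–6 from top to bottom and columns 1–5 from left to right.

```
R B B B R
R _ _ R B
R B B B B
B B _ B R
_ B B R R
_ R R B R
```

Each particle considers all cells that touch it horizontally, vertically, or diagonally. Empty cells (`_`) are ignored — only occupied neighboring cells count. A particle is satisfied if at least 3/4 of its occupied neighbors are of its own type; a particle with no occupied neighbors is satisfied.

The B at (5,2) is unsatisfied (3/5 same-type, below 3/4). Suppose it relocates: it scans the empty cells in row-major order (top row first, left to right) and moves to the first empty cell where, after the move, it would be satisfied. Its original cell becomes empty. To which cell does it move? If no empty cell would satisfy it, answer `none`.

Vacating (5,2). Empty cells in order:
  (2,2): 4/7 same-type → still unsatisfied.
  (2,3): 6/7 same-type → satisfied — stop here.

(2,3)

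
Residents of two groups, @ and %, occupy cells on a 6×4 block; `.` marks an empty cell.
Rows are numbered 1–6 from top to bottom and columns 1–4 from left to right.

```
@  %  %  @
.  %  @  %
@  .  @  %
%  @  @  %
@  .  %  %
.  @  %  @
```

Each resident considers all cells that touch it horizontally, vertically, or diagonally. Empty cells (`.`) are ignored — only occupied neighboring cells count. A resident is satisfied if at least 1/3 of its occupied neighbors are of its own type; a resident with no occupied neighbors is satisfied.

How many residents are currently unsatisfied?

4

Row 1: (1,1)@ 0/2 unhappy · (1,2)% 2/4 ok · (1,3)% 3/5 ok · (1,4)@ 1/3 ok
Row 2: (2,2)% 2/6 ok · (2,3)@ 2/7 unhappy · (2,4)% 2/5 ok
Row 3: (3,1)@ 1/3 ok · (3,3)@ 3/7 ok · (3,4)% 2/5 ok
Row 4: (4,1)% 0/3 unhappy · (4,2)@ 4/6 ok · (4,3)@ 2/6 ok · (4,4)% 3/5 ok
Row 5: (5,1)@ 2/3 ok · (5,3)% 3/7 ok · (5,4)% 3/5 ok
Row 6: (6,2)@ 1/3 ok · (6,3)% 2/4 ok · (6,4)@ 0/3 unhappy
Unsatisfied: (1,1), (2,3), (4,1), (6,4) — 4 in total.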